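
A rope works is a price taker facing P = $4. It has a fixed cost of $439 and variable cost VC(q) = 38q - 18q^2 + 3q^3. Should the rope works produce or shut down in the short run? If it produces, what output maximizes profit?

Strip out fixed cost: VC = 38q - 18q^2 + 3q^3. Then AVC = 38 - 18q + 3q^2 and MC = 38 - 36q + 9q^2.
The AVC parabola has its vertex at q = 18/6 = 3, where AVC = 38 - 18·3 + 3·3^2 = $11.
Since P = $4 < min AVC = $11, price fails to cover variable cost at any output.
Best response: produce nothing and absorb the $439 fixed cost.

Shut down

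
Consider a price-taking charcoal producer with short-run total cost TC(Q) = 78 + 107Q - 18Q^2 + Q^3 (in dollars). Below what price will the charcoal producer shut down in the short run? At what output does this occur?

The firm shuts down when price falls below the minimum of average variable cost. AVC = VC/Q = 107 - 18Q + Q^2.
dAVC/dQ = -18 + 2Q = 0 gives Q = 9. min AVC = 107 - 18·9 + 9^2 = 26.
So the shutdown price is $26.

$26 per unit, at Q = 9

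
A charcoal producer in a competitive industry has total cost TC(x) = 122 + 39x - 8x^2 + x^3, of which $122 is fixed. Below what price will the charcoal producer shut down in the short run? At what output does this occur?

Short-run supply begins at min AVC. From VC = 39x - 8x^2 + x^3, AVC = 39 - 8x + x^2.
dAVC/dx = -8 + 2x = 0 gives x = 4. min AVC = 39 - 8·4 + 4^2 = 23.
So the shutdown price is $23.

$23 per unit, at x = 4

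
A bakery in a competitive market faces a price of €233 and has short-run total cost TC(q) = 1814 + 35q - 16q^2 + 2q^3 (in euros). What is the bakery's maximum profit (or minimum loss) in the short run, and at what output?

AVC = 35 - 16q + 2q^2 has its minimum €3 at q = 4; price €233 clears that bar, so the firm operates.
MC = 35 - 32q + 6q^2. Setting P = MC and taking the root on the rising branch gives q* = 9.
TR = 233·9 = 2097. TC = 1814 + 477 = 2291. Profit = 2097 − 2291 = -€194.
By producing, the firm covers all variable cost plus €1620 of fixed cost; shutting down would lose the full €1814.

Profit = -€194 at q = 9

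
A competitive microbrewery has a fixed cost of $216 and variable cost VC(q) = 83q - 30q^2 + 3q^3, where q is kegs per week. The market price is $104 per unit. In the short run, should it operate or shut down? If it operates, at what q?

From TC, MC = TC'(q) = 83 - 60q + 9q^2 and AVC = VC/q = 83 - 30q + 3q^2.
The AVC parabola has its vertex at q = 30/6 = 5, where AVC = 83 - 30·5 + 3·5^2 = $8.
Because $104 ≥ $8, revenue can cover variable cost; the firm operates.
Set P = MC: 104 = 83 - 60q + 9q^2 → -21 - 60q + 9q^2 = 0. The roots are q = -1/3 and q = 7; the profit-maximizing output is on the rising part of MC, so q* = 7.
Check: AVC at q = 7 is $20 ≤ P, so revenue covers variable cost.
Profit = P·q − TC = 104·7 − 356 = $372.

Produce at q = 7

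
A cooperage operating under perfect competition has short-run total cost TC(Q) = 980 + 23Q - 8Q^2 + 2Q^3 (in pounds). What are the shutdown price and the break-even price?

Shutdown price = £15; break-even price = £205

AVC = 23 - 8Q + 2Q^2; minimized at Q = 2, giving min AVC = £15. That is the shutdown price.
ATC = 980/Q + 23 - 8Q + 2Q^2. Setting dATC/dQ = −980/Q^2 − 8 + 4Q = 0 gives Q = 7 (since 4·7^3 − 8·7^2 = 980).
min ATC = 980/7 + 23 − 8·7 + 2·7^2 = £205. That is the break-even price.
For £15 ≤ P < £205 the firm produces at a loss; below £15 it shuts down.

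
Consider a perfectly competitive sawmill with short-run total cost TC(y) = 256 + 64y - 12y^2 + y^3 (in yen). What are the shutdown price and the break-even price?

Shutdown price = ¥28; break-even price = ¥64

Shutdown price = min AVC. AVC = 64 - 12y + y^2, with vertex at y = 6 and minimum ¥28.
ATC = 256/y + 64 - 12y + y^2. Setting dATC/dy = −256/y^2 − 12 + 2y = 0 gives y = 8 (since 2·8^3 − 12·8^2 = 256).
min ATC = 256/8 + 64 − 12·8 + 8^2 = ¥64. That is the break-even price.
For ¥28 ≤ P < ¥64 the firm produces at a loss; below ¥28 it shuts down.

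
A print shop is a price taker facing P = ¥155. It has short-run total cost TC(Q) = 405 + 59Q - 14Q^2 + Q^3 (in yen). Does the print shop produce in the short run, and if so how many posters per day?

Variable cost is VC = 59Q - 14Q^2 + Q^3, so AVC = VC/Q = 59 - 14Q + Q^2 and MC = dTC/dQ = 59 - 28Q + 3Q^2.
The AVC parabola has its vertex at Q = 14/2 = 7, where AVC = 59 - 14·7 + 7^2 = ¥10.
Because ¥155 ≥ ¥10, revenue can cover variable cost; the firm operates.
P = MC gives -96 - 28Q + 3Q^2 = 0, with roots -8/3 and 12. Take the larger (rising MC): Q* = 12.
Check: AVC at Q = 12 is ¥35 ≤ P, so revenue covers variable cost.
Profit = P·Q − TC = 155·12 − 825 = ¥1035.

Produce at Q = 12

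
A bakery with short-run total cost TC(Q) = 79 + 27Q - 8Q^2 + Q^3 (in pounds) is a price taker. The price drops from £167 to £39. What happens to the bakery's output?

Output falls from 10 to 6

MC = 27 - 16Q + 3Q^2; the shutdown threshold is min AVC = £11 (at Q = 4).
At P = £167 ≥ min AVC, set P = MC on the rising branch: Q = 10.
At P = £39 ≥ min AVC, set P = MC: Q = 6. The firm stays open but cuts output.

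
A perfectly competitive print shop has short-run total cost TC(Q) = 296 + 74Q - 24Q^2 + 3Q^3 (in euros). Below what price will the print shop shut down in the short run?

The firm shuts down when price falls below the minimum of average variable cost. AVC = VC/Q = 74 - 24Q + 3Q^2.
dAVC/dQ = -24 + 6Q = 0 gives Q = 4. min AVC = 74 - 24·4 + 3·4^2 = 26.
So the shutdown price is €26.

€26 per unit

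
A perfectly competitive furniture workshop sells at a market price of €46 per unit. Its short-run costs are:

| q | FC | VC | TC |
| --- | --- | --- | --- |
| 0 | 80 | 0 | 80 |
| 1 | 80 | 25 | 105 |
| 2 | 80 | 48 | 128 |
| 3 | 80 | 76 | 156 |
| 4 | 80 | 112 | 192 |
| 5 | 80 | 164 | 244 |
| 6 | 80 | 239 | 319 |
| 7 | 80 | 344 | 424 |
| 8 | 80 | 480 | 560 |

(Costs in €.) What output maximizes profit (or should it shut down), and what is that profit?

Profit at each row (π = 46q − TC): q=0: -80; q=1: -59; q=2: -36; q=3: -18; q=4: -8; q=5: -14; q=6: -43; q=7: -102; q=8: -192.
Profit is maximized at q = 4. AVC there is 112/4 = €28 ≤ P, so producing beats shutting down (which would give -€80).

q = 4; profit = -€8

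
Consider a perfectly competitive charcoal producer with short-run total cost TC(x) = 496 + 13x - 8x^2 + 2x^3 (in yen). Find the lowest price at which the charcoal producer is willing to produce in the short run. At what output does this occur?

Short-run supply begins at min AVC. From VC = 13x - 8x^2 + 2x^3, AVC = 13 - 8x + 2x^2.
At the minimum of AVC, MC = AVC. MC = 13 - 16x + 6x^2; setting MC = AVC gives 4x^2 - 8x = 0, so x = 2. min AVC = 5.
For P < ¥5 the firm produces nothing.

¥5 per unit, at x = 2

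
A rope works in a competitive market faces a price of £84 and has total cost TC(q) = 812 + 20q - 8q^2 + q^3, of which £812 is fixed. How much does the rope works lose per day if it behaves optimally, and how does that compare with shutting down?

AVC = 20 - 8q + q^2; min AVC = £4 at q = 4. Since P = £84 ≥ min AVC, the firm produces.
With MC = 20 - 16q + 3q^2, P = MC on the upward-sloping part at q* = 8.
TR = 84·8 = 672. TC = 812 + 160 = 972. Profit = 672 − 972 = -£300.
By producing, the firm covers all variable cost plus £512 of fixed cost; shutting down would lose the full £812.

Profit = -£300 at q = 8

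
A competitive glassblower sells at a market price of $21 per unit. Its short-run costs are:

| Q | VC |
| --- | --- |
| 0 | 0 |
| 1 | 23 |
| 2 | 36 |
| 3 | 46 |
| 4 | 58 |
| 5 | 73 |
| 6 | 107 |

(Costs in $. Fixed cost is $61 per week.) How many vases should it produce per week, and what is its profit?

Compute π = P·Q − TC at each output: Q=0: -61; Q=1: -63; Q=2: -55; Q=3: -44; Q=4: -35; Q=5: -29; Q=6: -42.
Profit is maximized at Q = 5. AVC there is 73/5 = $14.60 ≤ P, so producing beats shutting down (which would give -$61).

Q = 5; profit = -$29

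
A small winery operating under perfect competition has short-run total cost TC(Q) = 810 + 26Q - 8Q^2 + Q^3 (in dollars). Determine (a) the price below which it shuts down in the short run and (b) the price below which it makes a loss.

AVC = 26 - 8Q + Q^2; minimized at Q = 4, giving min AVC = $10. That is the shutdown price.
ATC = 810/Q + 26 - 8Q + Q^2. Setting dATC/dQ = −810/Q^2 − 8 + 2Q = 0 gives Q = 9 (since 2·9^3 − 8·9^2 = 810).
min ATC = 810/9 + 26 − 8·9 + 9^2 = $125. That is the break-even price.
Between these two prices the firm operates at a loss; above $125 it earns a profit.

Shutdown price = $10; break-even price = $125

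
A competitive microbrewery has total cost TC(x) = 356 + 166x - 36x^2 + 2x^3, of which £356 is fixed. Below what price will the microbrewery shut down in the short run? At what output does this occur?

The shutdown price is the minimum of AVC. VC = 166x - 36x^2 + 2x^3, so AVC = 166 - 36x + 2x^2.
At the minimum of AVC, MC = AVC. MC = 166 - 72x + 6x^2; setting MC = AVC gives 4x^2 - 36x = 0, so x = 9. min AVC = 4.
For P < £4 the firm produces nothing.

£4 per unit, at x = 9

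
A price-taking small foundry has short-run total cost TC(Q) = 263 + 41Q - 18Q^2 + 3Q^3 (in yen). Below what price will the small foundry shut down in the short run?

¥14 per unit

The firm shuts down when price falls below the minimum of average variable cost. AVC = VC/Q = 41 - 18Q + 3Q^2.
dAVC/dQ = -18 + 6Q = 0 gives Q = 3. min AVC = 41 - 18·3 + 3·3^2 = 14.
So the shutdown price is ¥14.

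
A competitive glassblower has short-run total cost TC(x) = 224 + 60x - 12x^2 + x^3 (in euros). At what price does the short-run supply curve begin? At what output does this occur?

Short-run supply begins at min AVC. From VC = 60x - 12x^2 + x^3, AVC = 60 - 12x + x^2.
dAVC/dx = -12 + 2x = 0 gives x = 6. min AVC = 60 - 12·6 + 6^2 = 24.
The firm shuts down for any P below €24.

€24 per unit, at x = 6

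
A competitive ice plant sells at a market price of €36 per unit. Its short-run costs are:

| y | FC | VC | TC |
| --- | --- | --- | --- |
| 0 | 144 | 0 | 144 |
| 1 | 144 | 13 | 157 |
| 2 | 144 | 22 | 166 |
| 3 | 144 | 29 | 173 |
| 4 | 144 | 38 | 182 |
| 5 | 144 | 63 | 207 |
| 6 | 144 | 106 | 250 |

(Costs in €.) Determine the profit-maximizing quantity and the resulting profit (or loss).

y = 5; profit = -€27

Compute π = P·y − TC at each output: y=0: -144; y=1: -121; y=2: -94; y=3: -65; y=4: -38; y=5: -27; y=6: -34.
Profit is maximized at y = 5. AVC there is 63/5 = €12.60 ≤ P, so producing beats shutting down (which would give -€144).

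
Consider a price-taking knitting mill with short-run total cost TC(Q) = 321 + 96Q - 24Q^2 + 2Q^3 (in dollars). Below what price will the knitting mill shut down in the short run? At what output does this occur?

The shutdown price is the minimum of AVC. VC = 96Q - 24Q^2 + 2Q^3, so AVC = 96 - 24Q + 2Q^2.
dAVC/dQ = -24 + 4Q = 0 gives Q = 6. min AVC = 96 - 24·6 + 2·6^2 = 24.
For P < $24 the firm produces nothing.

$24 per unit, at Q = 6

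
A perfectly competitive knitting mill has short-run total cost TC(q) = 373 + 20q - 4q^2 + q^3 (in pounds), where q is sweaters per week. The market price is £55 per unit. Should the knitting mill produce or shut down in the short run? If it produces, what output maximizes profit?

Produce at q = 5

Variable cost is VC = 20q - 4q^2 + q^3, so AVC = VC/q = 20 - 4q + q^2 and MC = dTC/dq = 20 - 8q + 3q^2.
AVC is minimized where dAVC/dq = -4 + 2q = 0, at q = 2; min AVC = 20 - 4·2 + 2^2 = £16.
Because £55 ≥ £16, revenue can cover variable cost; the firm operates.
P = MC gives -35 - 8q + 3q^2 = 0, with roots -7/3 and 5. Take the larger (rising MC): q* = 5.
Check: AVC at q = 5 is £25 ≤ P, so revenue covers variable cost.
Profit = P·q − TC = 55·5 − 498 = -£223, a loss, but smaller than the £373 fixed cost the firm would lose by shutting down.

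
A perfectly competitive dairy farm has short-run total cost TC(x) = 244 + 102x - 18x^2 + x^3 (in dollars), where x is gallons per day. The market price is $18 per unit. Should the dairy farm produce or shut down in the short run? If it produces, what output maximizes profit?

Shut down

Variable cost is VC = 102x - 18x^2 + x^3, so AVC = VC/x = 102 - 18x + x^2 and MC = dTC/dx = 102 - 36x + 3x^2.
The AVC parabola has its vertex at x = 18/2 = 9, where AVC = 102 - 18·9 + 9^2 = $21.
With P < min AVC ($18 < $21), every unit sold adds to the loss.
The firm minimizes its loss by shutting down and losing only its fixed cost of $244.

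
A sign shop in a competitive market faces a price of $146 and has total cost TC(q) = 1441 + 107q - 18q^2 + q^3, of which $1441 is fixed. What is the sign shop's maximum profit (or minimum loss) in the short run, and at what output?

AVC = 107 - 18q + q^2; min AVC = $26 at q = 9. Since P = $146 ≥ min AVC, the firm produces.
MC = 107 - 36q + 3q^2. Setting P = MC and taking the root on the rising branch gives q* = 13.
TR = 146·13 = 1898. TC = 1441 + 546 = 1987. Profit = 1898 − 1987 = -$89.
By producing, the firm covers all variable cost plus $1352 of fixed cost; shutting down would lose the full $1441.

Profit = -$89 at q = 13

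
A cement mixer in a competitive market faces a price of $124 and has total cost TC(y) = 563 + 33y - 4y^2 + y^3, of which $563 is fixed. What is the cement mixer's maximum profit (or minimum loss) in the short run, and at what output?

Profit = -$73 at y = 7

AVC = 33 - 4y + y^2; min AVC = $29 at y = 2. Since P = $124 ≥ min AVC, the firm produces.
MC = 33 - 8y + 3y^2. Setting P = MC and taking the root on the rising branch gives y* = 7.
TR = 124·7 = 868. TC = 563 + 378 = 941. Profit = 868 − 941 = -$73.
Shutting down would mean losing the fixed cost of $563, so operating at a loss of $73 is better by $490.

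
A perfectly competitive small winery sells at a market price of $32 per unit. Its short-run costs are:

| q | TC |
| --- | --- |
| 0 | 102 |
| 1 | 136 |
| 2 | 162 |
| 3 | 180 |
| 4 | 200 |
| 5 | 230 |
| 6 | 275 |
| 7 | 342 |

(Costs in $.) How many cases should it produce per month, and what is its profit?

q = 5; profit = -$70

Tabulate TR − TC: q=0: -102; q=1: -104; q=2: -98; q=3: -84; q=4: -72; q=5: -70; q=6: -83; q=7: -118.
Profit is maximized at q = 5. AVC there is 128/5 = $25.60 ≤ P, so producing beats shutting down (which would give -$102).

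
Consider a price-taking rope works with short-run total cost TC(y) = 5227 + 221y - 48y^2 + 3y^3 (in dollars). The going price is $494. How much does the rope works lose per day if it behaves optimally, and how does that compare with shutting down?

Profit = -$157 at y = 13

AVC = 221 - 48y + 3y^2 has its minimum $29 at y = 8; price $494 clears that bar, so the firm operates.
With MC = 221 - 96y + 9y^2, P = MC on the upward-sloping part at y* = 13.
TR = 494·13 = 6422. TC = 5227 + 1352 = 6579. Profit = 6422 − 6579 = -$157.
That loss of $157 beats the $5227 the firm would lose by shutting down; producing recovers $5070 of fixed cost.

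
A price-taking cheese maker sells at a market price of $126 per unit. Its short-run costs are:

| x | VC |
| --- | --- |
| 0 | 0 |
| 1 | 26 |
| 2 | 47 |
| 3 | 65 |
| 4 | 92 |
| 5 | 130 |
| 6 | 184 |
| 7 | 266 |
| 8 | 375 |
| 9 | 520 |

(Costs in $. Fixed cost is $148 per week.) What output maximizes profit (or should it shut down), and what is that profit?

x = 8; profit = $485

Compute π = P·x − TC at each output: x=0: -148; x=1: -48; x=2: 57; x=3: 165; x=4: 264; x=5: 352; x=6: 424; x=7: 468; x=8: 485; x=9: 466.
Profit is maximized at x = 8. AVC there is 375/8 = $46.88 ≤ P, so producing beats shutting down (which would give -$148).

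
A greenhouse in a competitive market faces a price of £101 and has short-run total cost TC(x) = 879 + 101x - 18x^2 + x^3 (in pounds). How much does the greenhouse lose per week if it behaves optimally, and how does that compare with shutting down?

AVC = 101 - 18x + x^2; min AVC = £20 at x = 9. Since P = £101 ≥ min AVC, the firm produces.
With MC = 101 - 36x + 3x^2, P = MC on the upward-sloping part at x* = 12.
TR = 101·12 = 1212. TC = 879 + 348 = 1227. Profit = 1212 − 1227 = -£15.
By producing, the firm covers all variable cost plus £864 of fixed cost; shutting down would lose the full £879.

Profit = -£15 at x = 12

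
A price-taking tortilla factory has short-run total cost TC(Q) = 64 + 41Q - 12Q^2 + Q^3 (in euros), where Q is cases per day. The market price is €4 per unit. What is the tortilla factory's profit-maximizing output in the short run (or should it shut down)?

Strip out fixed cost: VC = 41Q - 12Q^2 + Q^3. Then AVC = 41 - 12Q + Q^2 and MC = 41 - 24Q + 3Q^2.
The AVC parabola has its vertex at Q = 12/2 = 6, where AVC = 41 - 12·6 + 6^2 = €5.
P = €4 lies below min AVC = €5; no output level covers variable cost.
Shutting down limits the loss to fixed cost, €64.

Shut down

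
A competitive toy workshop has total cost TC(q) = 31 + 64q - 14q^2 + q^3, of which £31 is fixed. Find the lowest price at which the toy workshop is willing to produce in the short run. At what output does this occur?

The firm shuts down when price falls below the minimum of average variable cost. AVC = VC/q = 64 - 14q + q^2.
At the minimum of AVC, MC = AVC. MC = 64 - 28q + 3q^2; setting MC = AVC gives 2q^2 - 14q = 0, so q = 7. min AVC = 15.
So the shutdown price is £15.

£15 per unit, at q = 7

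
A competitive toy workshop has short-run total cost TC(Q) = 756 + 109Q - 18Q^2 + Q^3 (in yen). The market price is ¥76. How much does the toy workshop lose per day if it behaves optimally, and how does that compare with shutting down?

AVC = 109 - 18Q + Q^2 has its minimum ¥28 at Q = 9; price ¥76 clears that bar, so the firm operates.
MC = 109 - 36Q + 3Q^2. Setting P = MC and taking the root on the rising branch gives Q* = 11.
TR = 76·11 = 836. TC = 756 + 352 = 1108. Profit = 836 − 1108 = -¥272.
By producing, the firm covers all variable cost plus ¥484 of fixed cost; shutting down would lose the full ¥756.

Profit = -¥272 at Q = 11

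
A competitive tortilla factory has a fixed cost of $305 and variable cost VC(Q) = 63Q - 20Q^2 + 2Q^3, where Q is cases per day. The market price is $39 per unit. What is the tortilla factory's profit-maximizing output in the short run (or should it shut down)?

Strip out fixed cost: VC = 63Q - 20Q^2 + 2Q^3. Then AVC = 63 - 20Q + 2Q^2 and MC = 63 - 40Q + 6Q^2.
AVC is minimized where dAVC/dQ = -20 + 4Q = 0, at Q = 5; min AVC = 63 - 20·5 + 2·5^2 = $13.
Since P = $39 ≥ min AVC = $13, price covers variable cost and the firm should produce.
Set P = MC: 39 = 63 - 40Q + 6Q^2 → 24 - 40Q + 6Q^2 = 0. The roots are Q = 2/3 and Q = 6; the profit-maximizing output is on the rising part of MC, so Q* = 6.
Check: AVC at Q = 6 is $15 ≤ P, so revenue covers variable cost.
Profit = P·Q − TC = 39·6 − 395 = -$161, a loss, but smaller than the $305 fixed cost the firm would lose by shutting down.

Produce at Q = 6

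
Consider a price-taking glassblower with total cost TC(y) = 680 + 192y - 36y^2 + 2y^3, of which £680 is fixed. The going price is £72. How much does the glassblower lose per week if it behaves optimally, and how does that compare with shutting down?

AVC = 192 - 36y + 2y^2; min AVC = £30 at y = 9. Since P = £72 ≥ min AVC, the firm produces.
MC = 192 - 72y + 6y^2. Setting P = MC and taking the root on the rising branch gives y* = 10.
TR = 72·10 = 720. TC = 680 + 320 = 1000. Profit = 720 − 1000 = -£280.
That loss of £280 beats the £680 the firm would lose by shutting down; producing recovers £400 of fixed cost.

Profit = -£280 at y = 10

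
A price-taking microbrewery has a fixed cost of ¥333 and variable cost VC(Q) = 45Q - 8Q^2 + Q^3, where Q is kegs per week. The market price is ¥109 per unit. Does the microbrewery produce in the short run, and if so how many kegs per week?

Produce at Q = 8

Variable cost is VC = 45Q - 8Q^2 + Q^3, so AVC = VC/Q = 45 - 8Q + Q^2 and MC = dTC/dQ = 45 - 16Q + 3Q^2.
The AVC parabola has its vertex at Q = 8/2 = 4, where AVC = 45 - 8·4 + 4^2 = ¥29.
P = ¥109 exceeds min AVC = ¥29, so the firm stays open.
Solving P = MC: -64 - 16Q + 3Q^2 = 0 ⇒ Q = -8/3 or 8. On the upward-sloping branch, Q* = 8.
Check: AVC at Q = 8 is ¥45 ≤ P, so revenue covers variable cost.
Profit = P·Q − TC = 109·8 − 693 = ¥179.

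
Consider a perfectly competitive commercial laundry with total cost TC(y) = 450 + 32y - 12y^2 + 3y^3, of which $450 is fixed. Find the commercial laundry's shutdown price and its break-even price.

Shutdown price = $20; break-even price = $137

AVC = 32 - 12y + 3y^2; minimized at y = 2, giving min AVC = $20. That is the shutdown price.
ATC = 450/y + 32 - 12y + 3y^2. Setting dATC/dy = −450/y^2 − 12 + 6y = 0 gives y = 5 (since 6·5^3 − 12·5^2 = 450).
min ATC = 450/5 + 32 − 12·5 + 3·5^2 = $137. That is the break-even price.
For $20 ≤ P < $137 the firm produces at a loss; below $20 it shuts down.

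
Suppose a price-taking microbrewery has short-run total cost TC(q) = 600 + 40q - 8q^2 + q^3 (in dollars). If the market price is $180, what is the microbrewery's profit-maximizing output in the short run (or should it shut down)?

Strip out fixed cost: VC = 40q - 8q^2 + q^3. Then AVC = 40 - 8q + q^2 and MC = 40 - 16q + 3q^2.
AVC is minimized where dAVC/dq = -8 + 2q = 0, at q = 4; min AVC = 40 - 8·4 + 4^2 = $24.
Since P = $180 ≥ min AVC = $24, price covers variable cost and the firm should produce.
P = MC gives -140 - 16q + 3q^2 = 0, with roots -14/3 and 10. Take the larger (rising MC): q* = 10.
Check: AVC at q = 10 is $60 ≤ P, so revenue covers variable cost.
Profit = P·q − TC = 180·10 − 1200 = $600.

Produce at q = 10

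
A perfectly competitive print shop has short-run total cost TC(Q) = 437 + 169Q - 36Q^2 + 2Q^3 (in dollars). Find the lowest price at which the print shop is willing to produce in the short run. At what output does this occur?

The shutdown price is the minimum of AVC. VC = 169Q - 36Q^2 + 2Q^3, so AVC = 169 - 36Q + 2Q^2.
dAVC/dQ = -36 + 4Q = 0 gives Q = 9. min AVC = 169 - 36·9 + 2·9^2 = 7.
So the shutdown price is $7.

$7 per unit, at Q = 9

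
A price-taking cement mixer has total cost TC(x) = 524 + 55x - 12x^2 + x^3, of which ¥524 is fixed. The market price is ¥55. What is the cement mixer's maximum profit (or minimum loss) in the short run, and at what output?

Profit = -¥268 at x = 8

AVC = 55 - 12x + x^2; min AVC = ¥19 at x = 6. Since P = ¥55 ≥ min AVC, the firm produces.
With MC = 55 - 24x + 3x^2, P = MC on the upward-sloping part at x* = 8.
TR = 55·8 = 440. TC = 524 + 184 = 708. Profit = 440 − 708 = -¥268.
Shutting down would mean losing the fixed cost of ¥524, so operating at a loss of ¥268 is better by ¥256.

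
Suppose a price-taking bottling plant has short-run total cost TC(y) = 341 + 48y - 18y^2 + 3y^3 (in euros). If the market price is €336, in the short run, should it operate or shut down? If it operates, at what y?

Produce at y = 8

From TC, MC = TC'(y) = 48 - 36y + 9y^2 and AVC = VC/y = 48 - 18y + 3y^2.
AVC hits its minimum where MC = AVC, at y = 3, giving min AVC = 48 - 18·3 + 3·3^2 = €21.
Because €336 ≥ €21, revenue can cover variable cost; the firm operates.
Set P = MC: 336 = 48 - 36y + 9y^2 → -288 - 36y + 9y^2 = 0. The roots are y = -4 and y = 8; the profit-maximizing output is on the rising part of MC, so y* = 8.
Check: AVC at y = 8 is €96 ≤ P, so revenue covers variable cost.
Profit = P·y − TC = 336·8 − 1109 = €1579.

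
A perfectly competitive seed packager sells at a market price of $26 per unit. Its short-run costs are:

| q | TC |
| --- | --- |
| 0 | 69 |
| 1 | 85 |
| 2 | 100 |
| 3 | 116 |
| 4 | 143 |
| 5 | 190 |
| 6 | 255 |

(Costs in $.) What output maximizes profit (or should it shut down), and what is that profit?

Compute π = P·q − TC at each output: q=0: -69; q=1: -59; q=2: -48; q=3: -38; q=4: -39; q=5: -60; q=6: -99.
Profit is maximized at q = 3. AVC there is 47/3 = $15.67 ≤ P, so producing beats shutting down (which would give -$69).

q = 3; profit = -$38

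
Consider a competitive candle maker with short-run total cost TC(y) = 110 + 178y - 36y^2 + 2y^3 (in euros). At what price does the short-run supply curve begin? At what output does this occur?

€16 per unit, at y = 9

The firm shuts down when price falls below the minimum of average variable cost. AVC = VC/y = 178 - 36y + 2y^2.
dAVC/dy = -36 + 4y = 0 gives y = 9. min AVC = 178 - 36·9 + 2·9^2 = 16.
The firm shuts down for any P below €16.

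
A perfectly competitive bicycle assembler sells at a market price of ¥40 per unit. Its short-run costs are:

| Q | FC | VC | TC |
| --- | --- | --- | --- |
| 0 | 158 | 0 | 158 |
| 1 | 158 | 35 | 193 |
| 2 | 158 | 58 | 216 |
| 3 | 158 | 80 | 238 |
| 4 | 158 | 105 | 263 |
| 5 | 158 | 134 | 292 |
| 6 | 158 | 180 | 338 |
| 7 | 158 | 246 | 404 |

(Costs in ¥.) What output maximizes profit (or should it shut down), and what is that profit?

Q = 5; profit = -¥92

Tabulate TR − TC: Q=0: -158; Q=1: -153; Q=2: -136; Q=3: -118; Q=4: -103; Q=5: -92; Q=6: -98; Q=7: -124.
Profit is maximized at Q = 5. AVC there is 134/5 = ¥26.80 ≤ P, so producing beats shutting down (which would give -¥158).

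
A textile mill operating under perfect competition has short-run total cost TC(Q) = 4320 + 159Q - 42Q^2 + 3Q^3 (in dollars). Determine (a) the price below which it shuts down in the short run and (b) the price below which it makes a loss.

Shutdown price = min AVC. AVC = 159 - 42Q + 3Q^2, with vertex at Q = 7 and minimum $12.
ATC = 4320/Q + 159 - 42Q + 3Q^2. Setting dATC/dQ = −4320/Q^2 − 42 + 6Q = 0 gives Q = 12 (since 6·12^3 − 42·12^2 = 4320).
min ATC = 4320/12 + 159 − 42·12 + 3·12^2 = $447. That is the break-even price.
For $12 ≤ P < $447 the firm produces at a loss; below $12 it shuts down.

Shutdown price = $12; break-even price = $447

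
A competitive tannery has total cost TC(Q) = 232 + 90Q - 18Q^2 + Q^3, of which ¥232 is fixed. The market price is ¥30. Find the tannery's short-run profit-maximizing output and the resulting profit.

Profit = -¥32 at Q = 10

AVC = 90 - 18Q + Q^2; min AVC = ¥9 at Q = 9. Since P = ¥30 ≥ min AVC, the firm produces.
MC = 90 - 36Q + 3Q^2. Setting P = MC and taking the root on the rising branch gives Q* = 10.
TR = 30·10 = 300. TC = 232 + 100 = 332. Profit = 300 − 332 = -¥32.
That loss of ¥32 beats the ¥232 the firm would lose by shutting down; producing recovers ¥200 of fixed cost.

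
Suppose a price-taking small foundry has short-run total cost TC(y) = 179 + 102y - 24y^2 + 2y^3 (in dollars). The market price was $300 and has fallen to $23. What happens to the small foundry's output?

MC = 102 - 48y + 6y^2; the shutdown threshold is min AVC = $30 (at y = 6).
At P = $300 ≥ min AVC, set P = MC on the rising branch: y = 11.
At P = $23 < min AVC = $30, price no longer covers variable cost at any output, so the firm shuts down: y = 0.

Output falls from 11 to 0 (the firm shuts down)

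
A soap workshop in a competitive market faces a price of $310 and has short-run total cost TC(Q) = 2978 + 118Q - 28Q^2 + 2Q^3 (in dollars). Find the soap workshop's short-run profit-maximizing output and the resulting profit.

AVC = 118 - 28Q + 2Q^2; min AVC = $20 at Q = 7. Since P = $310 ≥ min AVC, the firm produces.
MC = 118 - 56Q + 6Q^2. Setting P = MC and taking the root on the rising branch gives Q* = 12.
TR = 310·12 = 3720. TC = 2978 + 840 = 3818. Profit = 3720 − 3818 = -$98.
Shutting down would mean losing the fixed cost of $2978, so operating at a loss of $98 is better by $2880.

Profit = -$98 at Q = 12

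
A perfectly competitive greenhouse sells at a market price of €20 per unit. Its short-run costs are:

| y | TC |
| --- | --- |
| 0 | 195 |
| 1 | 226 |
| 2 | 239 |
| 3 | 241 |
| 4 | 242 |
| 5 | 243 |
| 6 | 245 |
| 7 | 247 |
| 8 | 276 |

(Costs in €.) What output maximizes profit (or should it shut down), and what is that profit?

Compute π = P·y − TC at each output: y=0: -195; y=1: -206; y=2: -199; y=3: -181; y=4: -162; y=5: -143; y=6: -125; y=7: -107; y=8: -116.
Profit is maximized at y = 7. AVC there is 52/7 = €7.43 ≤ P, so producing beats shutting down (which would give -€195).

y = 7; profit = -€107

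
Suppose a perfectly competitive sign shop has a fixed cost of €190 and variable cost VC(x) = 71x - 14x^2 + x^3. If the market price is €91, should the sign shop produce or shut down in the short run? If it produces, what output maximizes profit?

Produce at x = 10

Variable cost is VC = 71x - 14x^2 + x^3, so AVC = VC/x = 71 - 14x + x^2 and MC = dTC/dx = 71 - 28x + 3x^2.
AVC hits its minimum where MC = AVC, at x = 7, giving min AVC = 71 - 14·7 + 7^2 = €22.
P = €91 exceeds min AVC = €22, so the firm stays open.
Set P = MC: 91 = 71 - 28x + 3x^2 → -20 - 28x + 3x^2 = 0. The roots are x = -2/3 and x = 10; the profit-maximizing output is on the rising part of MC, so x* = 10.
Check: AVC at x = 10 is €31 ≤ P, so revenue covers variable cost.
Profit = P·x − TC = 91·10 − 500 = €410.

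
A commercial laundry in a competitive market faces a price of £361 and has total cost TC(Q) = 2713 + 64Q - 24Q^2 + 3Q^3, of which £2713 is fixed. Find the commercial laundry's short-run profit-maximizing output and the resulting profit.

AVC = 64 - 24Q + 3Q^2; min AVC = £16 at Q = 4. Since P = £361 ≥ min AVC, the firm produces.
With MC = 64 - 48Q + 9Q^2, P = MC on the upward-sloping part at Q* = 9.
TR = 361·9 = 3249. TC = 2713 + 819 = 3532. Profit = 3249 − 3532 = -£283.
By producing, the firm covers all variable cost plus £2430 of fixed cost; shutting down would lose the full £2713.

Profit = -£283 at Q = 9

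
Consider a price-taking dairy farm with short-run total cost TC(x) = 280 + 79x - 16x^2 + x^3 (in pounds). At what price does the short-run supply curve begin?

The shutdown price is the minimum of AVC. VC = 79x - 16x^2 + x^3, so AVC = 79 - 16x + x^2.
dAVC/dx = -16 + 2x = 0 gives x = 8. min AVC = 79 - 16·8 + 8^2 = 15.
For P < £15 the firm produces nothing.

£15 per unit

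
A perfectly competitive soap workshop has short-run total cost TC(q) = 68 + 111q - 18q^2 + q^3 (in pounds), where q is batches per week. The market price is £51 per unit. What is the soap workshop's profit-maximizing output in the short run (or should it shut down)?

Produce at q = 10

Strip out fixed cost: VC = 111q - 18q^2 + q^3. Then AVC = 111 - 18q + q^2 and MC = 111 - 36q + 3q^2.
AVC hits its minimum where MC = AVC, at q = 9, giving min AVC = 111 - 18·9 + 9^2 = £30.
Because £51 ≥ £30, revenue can cover variable cost; the firm operates.
Solving P = MC: 60 - 36q + 3q^2 = 0 ⇒ q = 2 or 10. On the upward-sloping branch, q* = 10.
Check: AVC at q = 10 is £31 ≤ P, so revenue covers variable cost.
Profit = P·q − TC = 51·10 − 378 = £132.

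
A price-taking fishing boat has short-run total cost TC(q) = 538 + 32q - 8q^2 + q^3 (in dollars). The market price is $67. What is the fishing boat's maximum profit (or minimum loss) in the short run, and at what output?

Profit = -$244 at q = 7

AVC = 32 - 8q + q^2 has its minimum $16 at q = 4; price $67 clears that bar, so the firm operates.
MC = 32 - 16q + 3q^2. Setting P = MC and taking the root on the rising branch gives q* = 7.
TR = 67·7 = 469. TC = 538 + 175 = 713. Profit = 469 − 713 = -$244.
By producing, the firm covers all variable cost plus $294 of fixed cost; shutting down would lose the full $538.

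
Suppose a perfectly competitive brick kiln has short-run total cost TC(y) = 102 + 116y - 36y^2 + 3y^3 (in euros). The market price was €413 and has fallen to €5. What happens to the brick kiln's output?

AVC = 116 - 36y + 3y^2, minimized at y = 6 where min AVC = €8. MC = 116 - 72y + 9y^2.
At P = €413 ≥ min AVC, set P = MC on the rising branch: y = 11.
At P = €5 < min AVC = €8, price no longer covers variable cost at any output, so the firm shuts down: y = 0.

Output falls from 11 to 0 (the firm shuts down)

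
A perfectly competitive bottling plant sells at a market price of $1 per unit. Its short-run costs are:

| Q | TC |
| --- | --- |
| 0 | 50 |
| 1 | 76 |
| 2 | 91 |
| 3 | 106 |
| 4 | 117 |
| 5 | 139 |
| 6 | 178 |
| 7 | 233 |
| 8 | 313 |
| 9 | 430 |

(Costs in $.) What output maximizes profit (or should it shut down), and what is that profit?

Q = 0 (shut down); profit = -$50

Compute π = P·Q − TC at each output: Q=0: -50; Q=1: -75; Q=2: -89; Q=3: -103; Q=4: -113; Q=5: -134; Q=6: -172; Q=7: -226; Q=8: -305; Q=9: -421.
Profit is highest at Q = 0. Equivalently, the lowest AVC in the table is 67/4 ≈ $16.75 at Q = 4, and P = $1 falls below it — price never covers variable cost, so the firm shuts down and loses only its fixed cost.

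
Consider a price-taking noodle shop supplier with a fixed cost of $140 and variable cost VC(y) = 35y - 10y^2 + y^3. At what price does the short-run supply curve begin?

Short-run supply begins at min AVC. From VC = 35y - 10y^2 + y^3, AVC = 35 - 10y + y^2.
At the minimum of AVC, MC = AVC. MC = 35 - 20y + 3y^2; setting MC = AVC gives 2y^2 - 10y = 0, so y = 5. min AVC = 10.
So the shutdown price is $10.

$10 per unit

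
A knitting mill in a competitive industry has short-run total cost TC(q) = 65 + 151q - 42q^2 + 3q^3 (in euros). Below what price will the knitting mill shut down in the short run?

€4 per unit

The shutdown price is the minimum of AVC. VC = 151q - 42q^2 + 3q^3, so AVC = 151 - 42q + 3q^2.
dAVC/dq = -42 + 6q = 0 gives q = 7. min AVC = 151 - 42·7 + 3·7^2 = 4.
So the shutdown price is €4.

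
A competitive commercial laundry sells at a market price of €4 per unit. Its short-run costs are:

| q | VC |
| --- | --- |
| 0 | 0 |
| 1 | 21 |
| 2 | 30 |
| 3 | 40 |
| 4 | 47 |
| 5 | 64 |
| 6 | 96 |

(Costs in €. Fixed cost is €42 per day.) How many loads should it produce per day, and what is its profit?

q = 0 (shut down); profit = -€42

Tabulate TR − TC: q=0: -42; q=1: -59; q=2: -64; q=3: -70; q=4: -73; q=5: -86; q=6: -114.
Profit is highest at q = 0. Equivalently, the lowest AVC in the table is 47/4 ≈ €11.75 at q = 4, and P = €4 falls below it — price never covers variable cost, so the firm shuts down and loses only its fixed cost.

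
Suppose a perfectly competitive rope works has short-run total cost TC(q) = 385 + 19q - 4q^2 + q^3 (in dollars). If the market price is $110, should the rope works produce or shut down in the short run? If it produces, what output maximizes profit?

Variable cost is VC = 19q - 4q^2 + q^3, so AVC = VC/q = 19 - 4q + q^2 and MC = dTC/dq = 19 - 8q + 3q^2.
AVC is minimized where dAVC/dq = -4 + 2q = 0, at q = 2; min AVC = 19 - 4·2 + 2^2 = $15.
P = $110 exceeds min AVC = $15, so the firm stays open.
Set P = MC: 110 = 19 - 8q + 3q^2 → -91 - 8q + 3q^2 = 0. The roots are q = -13/3 and q = 7; the profit-maximizing output is on the rising part of MC, so q* = 7.
Check: AVC at q = 7 is $40 ≤ P, so revenue covers variable cost.
Profit = P·q − TC = 110·7 − 665 = $105.

Produce at q = 7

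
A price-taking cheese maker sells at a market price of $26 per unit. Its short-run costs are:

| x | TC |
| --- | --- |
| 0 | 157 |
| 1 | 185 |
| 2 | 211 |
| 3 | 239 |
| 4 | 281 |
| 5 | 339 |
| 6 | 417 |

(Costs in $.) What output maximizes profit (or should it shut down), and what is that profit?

Tabulate TR − TC: x=0: -157; x=1: -159; x=2: -159; x=3: -161; x=4: -177; x=5: -209; x=6: -261.
Profit is highest at x = 0. Equivalently, the lowest AVC in the table is 54/2 ≈ $27 at x = 2, and P = $26 falls below it — price never covers variable cost, so the firm shuts down and loses only its fixed cost.

x = 0 (shut down); profit = -$157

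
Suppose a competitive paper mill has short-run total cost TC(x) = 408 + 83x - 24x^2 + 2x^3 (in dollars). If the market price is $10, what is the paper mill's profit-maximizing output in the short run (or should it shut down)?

Shut down

Strip out fixed cost: VC = 83x - 24x^2 + 2x^3. Then AVC = 83 - 24x + 2x^2 and MC = 83 - 48x + 6x^2.
AVC hits its minimum where MC = AVC, at x = 6, giving min AVC = 83 - 24·6 + 2·6^2 = $11.
Since P = $10 < min AVC = $11, price fails to cover variable cost at any output.
Shutting down limits the loss to fixed cost, $408.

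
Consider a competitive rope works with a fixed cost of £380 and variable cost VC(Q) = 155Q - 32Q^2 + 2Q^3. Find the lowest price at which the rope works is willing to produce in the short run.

£27 per unit

The shutdown price is the minimum of AVC. VC = 155Q - 32Q^2 + 2Q^3, so AVC = 155 - 32Q + 2Q^2.
At the minimum of AVC, MC = AVC. MC = 155 - 64Q + 6Q^2; setting MC = AVC gives 4Q^2 - 32Q = 0, so Q = 8. min AVC = 27.
For P < £27 the firm produces nothing.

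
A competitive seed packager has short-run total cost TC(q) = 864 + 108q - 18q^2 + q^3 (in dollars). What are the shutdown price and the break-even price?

AVC = 108 - 18q + q^2; minimized at q = 9, giving min AVC = $27. That is the shutdown price.
ATC = 864/q + 108 - 18q + q^2. Setting dATC/dq = −864/q^2 − 18 + 2q = 0 gives q = 12 (since 2·12^3 − 18·12^2 = 864).
min ATC = 864/12 + 108 − 18·12 + 12^2 = $108. That is the break-even price.
For $27 ≤ P < $108 the firm produces at a loss; below $27 it shuts down.

Shutdown price = $27; break-even price = $108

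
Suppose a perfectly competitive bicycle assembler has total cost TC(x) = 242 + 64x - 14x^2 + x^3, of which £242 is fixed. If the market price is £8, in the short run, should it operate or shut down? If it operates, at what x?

Shut down

Variable cost is VC = 64x - 14x^2 + x^3, so AVC = VC/x = 64 - 14x + x^2 and MC = dTC/dx = 64 - 28x + 3x^2.
The AVC parabola has its vertex at x = 14/2 = 7, where AVC = 64 - 14·7 + 7^2 = £15.
P = £8 lies below min AVC = £15; no output level covers variable cost.
The firm minimizes its loss by shutting down and losing only its fixed cost of £242.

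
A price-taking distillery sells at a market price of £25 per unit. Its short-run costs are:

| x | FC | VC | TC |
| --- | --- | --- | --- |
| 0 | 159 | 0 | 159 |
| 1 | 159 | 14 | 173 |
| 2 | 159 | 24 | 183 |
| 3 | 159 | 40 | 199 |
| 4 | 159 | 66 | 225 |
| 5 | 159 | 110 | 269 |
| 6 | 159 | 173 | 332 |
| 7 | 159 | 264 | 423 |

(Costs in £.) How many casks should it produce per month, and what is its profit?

x = 3; profit = -£124

Compute π = P·x − TC at each output: x=0: -159; x=1: -148; x=2: -133; x=3: -124; x=4: -125; x=5: -144; x=6: -182; x=7: -248.
Profit is maximized at x = 3. AVC there is 40/3 = £13.33 ≤ P, so producing beats shutting down (which would give -£159).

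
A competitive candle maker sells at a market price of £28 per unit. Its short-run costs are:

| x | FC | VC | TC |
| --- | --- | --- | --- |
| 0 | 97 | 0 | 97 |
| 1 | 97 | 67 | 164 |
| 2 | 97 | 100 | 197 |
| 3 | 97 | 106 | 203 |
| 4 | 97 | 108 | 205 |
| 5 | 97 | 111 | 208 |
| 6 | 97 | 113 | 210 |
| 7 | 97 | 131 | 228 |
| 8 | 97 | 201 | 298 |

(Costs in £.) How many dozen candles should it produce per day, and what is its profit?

Profit at each row (π = 28x − TC): x=0: -97; x=1: -136; x=2: -141; x=3: -119; x=4: -93; x=5: -68; x=6: -42; x=7: -32; x=8: -74.
Profit is maximized at x = 7. AVC there is 131/7 = £18.71 ≤ P, so producing beats shutting down (which would give -£97).

x = 7; profit = -£32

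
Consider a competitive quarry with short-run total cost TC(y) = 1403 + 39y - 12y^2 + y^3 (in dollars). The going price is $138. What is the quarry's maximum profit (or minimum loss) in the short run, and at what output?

AVC = 39 - 12y + y^2 has its minimum $3 at y = 6; price $138 clears that bar, so the firm operates.
MC = 39 - 24y + 3y^2. Setting P = MC and taking the root on the rising branch gives y* = 11.
TR = 138·11 = 1518. TC = 1403 + 308 = 1711. Profit = 1518 − 1711 = -$193.
That loss of $193 beats the $1403 the firm would lose by shutting down; producing recovers $1210 of fixed cost.

Profit = -$193 at y = 11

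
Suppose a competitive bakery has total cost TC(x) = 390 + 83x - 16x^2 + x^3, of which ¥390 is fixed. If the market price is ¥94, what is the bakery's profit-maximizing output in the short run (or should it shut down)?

From TC, MC = TC'(x) = 83 - 32x + 3x^2 and AVC = VC/x = 83 - 16x + x^2.
AVC hits its minimum where MC = AVC, at x = 8, giving min AVC = 83 - 16·8 + 8^2 = ¥19.
P = ¥94 exceeds min AVC = ¥19, so the firm stays open.
Set P = MC: 94 = 83 - 32x + 3x^2 → -11 - 32x + 3x^2 = 0. The roots are x = -1/3 and x = 11; the profit-maximizing output is on the rising part of MC, so x* = 11.
Check: AVC at x = 11 is ¥28 ≤ P, so revenue covers variable cost.
Profit = P·x − TC = 94·11 − 698 = ¥336.

Produce at x = 11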